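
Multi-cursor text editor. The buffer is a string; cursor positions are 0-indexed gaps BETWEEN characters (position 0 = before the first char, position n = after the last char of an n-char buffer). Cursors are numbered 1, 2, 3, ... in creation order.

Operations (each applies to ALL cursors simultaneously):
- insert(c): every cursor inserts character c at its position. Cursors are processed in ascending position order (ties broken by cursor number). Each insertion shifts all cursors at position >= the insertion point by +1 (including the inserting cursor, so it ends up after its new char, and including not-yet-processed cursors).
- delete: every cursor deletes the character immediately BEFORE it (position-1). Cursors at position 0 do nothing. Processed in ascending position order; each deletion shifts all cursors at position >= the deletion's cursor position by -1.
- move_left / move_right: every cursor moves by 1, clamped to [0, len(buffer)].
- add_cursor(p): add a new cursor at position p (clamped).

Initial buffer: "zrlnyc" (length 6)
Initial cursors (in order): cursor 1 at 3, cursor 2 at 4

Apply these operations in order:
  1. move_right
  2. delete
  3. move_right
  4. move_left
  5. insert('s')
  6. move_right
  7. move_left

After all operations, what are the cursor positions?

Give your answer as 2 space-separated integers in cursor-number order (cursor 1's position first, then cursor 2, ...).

Answer: 5 5

Derivation:
After op 1 (move_right): buffer="zrlnyc" (len 6), cursors c1@4 c2@5, authorship ......
After op 2 (delete): buffer="zrlc" (len 4), cursors c1@3 c2@3, authorship ....
After op 3 (move_right): buffer="zrlc" (len 4), cursors c1@4 c2@4, authorship ....
After op 4 (move_left): buffer="zrlc" (len 4), cursors c1@3 c2@3, authorship ....
After op 5 (insert('s')): buffer="zrlssc" (len 6), cursors c1@5 c2@5, authorship ...12.
After op 6 (move_right): buffer="zrlssc" (len 6), cursors c1@6 c2@6, authorship ...12.
After op 7 (move_left): buffer="zrlssc" (len 6), cursors c1@5 c2@5, authorship ...12.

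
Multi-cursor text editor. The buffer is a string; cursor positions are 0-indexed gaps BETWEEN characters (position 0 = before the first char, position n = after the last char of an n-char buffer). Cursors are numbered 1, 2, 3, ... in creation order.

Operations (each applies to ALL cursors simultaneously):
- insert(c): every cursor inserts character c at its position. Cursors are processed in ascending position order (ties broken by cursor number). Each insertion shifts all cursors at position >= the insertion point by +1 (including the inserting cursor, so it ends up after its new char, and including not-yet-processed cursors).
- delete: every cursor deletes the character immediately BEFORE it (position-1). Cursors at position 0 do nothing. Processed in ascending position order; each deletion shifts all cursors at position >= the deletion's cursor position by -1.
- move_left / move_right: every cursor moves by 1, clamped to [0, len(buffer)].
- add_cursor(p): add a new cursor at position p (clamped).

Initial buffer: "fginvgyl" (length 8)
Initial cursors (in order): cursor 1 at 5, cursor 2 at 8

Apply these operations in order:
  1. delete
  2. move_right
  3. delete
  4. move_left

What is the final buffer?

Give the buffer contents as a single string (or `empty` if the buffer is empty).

Answer: fgin

Derivation:
After op 1 (delete): buffer="fgingy" (len 6), cursors c1@4 c2@6, authorship ......
After op 2 (move_right): buffer="fgingy" (len 6), cursors c1@5 c2@6, authorship ......
After op 3 (delete): buffer="fgin" (len 4), cursors c1@4 c2@4, authorship ....
After op 4 (move_left): buffer="fgin" (len 4), cursors c1@3 c2@3, authorship ....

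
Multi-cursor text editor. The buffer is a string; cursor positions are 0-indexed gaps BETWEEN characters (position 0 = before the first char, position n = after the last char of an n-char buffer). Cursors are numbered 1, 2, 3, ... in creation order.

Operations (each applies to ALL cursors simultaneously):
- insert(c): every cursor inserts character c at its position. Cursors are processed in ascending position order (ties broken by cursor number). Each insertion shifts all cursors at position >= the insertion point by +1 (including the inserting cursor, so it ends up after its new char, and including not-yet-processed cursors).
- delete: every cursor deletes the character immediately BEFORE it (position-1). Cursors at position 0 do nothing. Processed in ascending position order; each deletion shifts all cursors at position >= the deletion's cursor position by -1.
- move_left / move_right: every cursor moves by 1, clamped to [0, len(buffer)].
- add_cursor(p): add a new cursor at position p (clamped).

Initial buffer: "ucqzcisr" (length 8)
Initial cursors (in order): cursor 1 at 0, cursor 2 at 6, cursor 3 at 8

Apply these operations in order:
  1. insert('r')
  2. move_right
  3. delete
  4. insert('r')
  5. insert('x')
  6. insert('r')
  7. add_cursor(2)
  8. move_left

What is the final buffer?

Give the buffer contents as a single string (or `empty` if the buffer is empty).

Answer: rrxrcqzcirrxrrrxr

Derivation:
After op 1 (insert('r')): buffer="rucqzcirsrr" (len 11), cursors c1@1 c2@8 c3@11, authorship 1......2..3
After op 2 (move_right): buffer="rucqzcirsrr" (len 11), cursors c1@2 c2@9 c3@11, authorship 1......2..3
After op 3 (delete): buffer="rcqzcirr" (len 8), cursors c1@1 c2@7 c3@8, authorship 1.....2.
After op 4 (insert('r')): buffer="rrcqzcirrrr" (len 11), cursors c1@2 c2@9 c3@11, authorship 11.....22.3
After op 5 (insert('x')): buffer="rrxcqzcirrxrrx" (len 14), cursors c1@3 c2@11 c3@14, authorship 111.....222.33
After op 6 (insert('r')): buffer="rrxrcqzcirrxrrrxr" (len 17), cursors c1@4 c2@13 c3@17, authorship 1111.....2222.333
After op 7 (add_cursor(2)): buffer="rrxrcqzcirrxrrrxr" (len 17), cursors c4@2 c1@4 c2@13 c3@17, authorship 1111.....2222.333
After op 8 (move_left): buffer="rrxrcqzcirrxrrrxr" (len 17), cursors c4@1 c1@3 c2@12 c3@16, authorship 1111.....2222.333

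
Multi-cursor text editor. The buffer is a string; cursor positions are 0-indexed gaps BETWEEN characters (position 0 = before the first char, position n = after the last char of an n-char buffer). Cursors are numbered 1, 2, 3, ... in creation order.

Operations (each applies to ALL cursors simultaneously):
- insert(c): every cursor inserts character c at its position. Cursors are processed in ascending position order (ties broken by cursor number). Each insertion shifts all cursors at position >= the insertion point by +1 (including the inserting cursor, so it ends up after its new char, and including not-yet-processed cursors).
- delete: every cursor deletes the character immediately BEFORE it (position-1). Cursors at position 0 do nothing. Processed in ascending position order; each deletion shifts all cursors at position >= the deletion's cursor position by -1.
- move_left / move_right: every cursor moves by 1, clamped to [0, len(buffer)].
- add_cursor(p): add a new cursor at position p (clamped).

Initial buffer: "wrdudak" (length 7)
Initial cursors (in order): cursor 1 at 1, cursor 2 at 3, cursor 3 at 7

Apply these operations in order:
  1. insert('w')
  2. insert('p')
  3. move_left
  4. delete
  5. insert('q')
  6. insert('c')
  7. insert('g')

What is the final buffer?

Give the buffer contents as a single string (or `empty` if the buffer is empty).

After op 1 (insert('w')): buffer="wwrdwudakw" (len 10), cursors c1@2 c2@5 c3@10, authorship .1..2....3
After op 2 (insert('p')): buffer="wwprdwpudakwp" (len 13), cursors c1@3 c2@7 c3@13, authorship .11..22....33
After op 3 (move_left): buffer="wwprdwpudakwp" (len 13), cursors c1@2 c2@6 c3@12, authorship .11..22....33
After op 4 (delete): buffer="wprdpudakp" (len 10), cursors c1@1 c2@4 c3@9, authorship .1..2....3
After op 5 (insert('q')): buffer="wqprdqpudakqp" (len 13), cursors c1@2 c2@6 c3@12, authorship .11..22....33
After op 6 (insert('c')): buffer="wqcprdqcpudakqcp" (len 16), cursors c1@3 c2@8 c3@15, authorship .111..222....333
After op 7 (insert('g')): buffer="wqcgprdqcgpudakqcgp" (len 19), cursors c1@4 c2@10 c3@18, authorship .1111..2222....3333

Answer: wqcgprdqcgpudakqcgp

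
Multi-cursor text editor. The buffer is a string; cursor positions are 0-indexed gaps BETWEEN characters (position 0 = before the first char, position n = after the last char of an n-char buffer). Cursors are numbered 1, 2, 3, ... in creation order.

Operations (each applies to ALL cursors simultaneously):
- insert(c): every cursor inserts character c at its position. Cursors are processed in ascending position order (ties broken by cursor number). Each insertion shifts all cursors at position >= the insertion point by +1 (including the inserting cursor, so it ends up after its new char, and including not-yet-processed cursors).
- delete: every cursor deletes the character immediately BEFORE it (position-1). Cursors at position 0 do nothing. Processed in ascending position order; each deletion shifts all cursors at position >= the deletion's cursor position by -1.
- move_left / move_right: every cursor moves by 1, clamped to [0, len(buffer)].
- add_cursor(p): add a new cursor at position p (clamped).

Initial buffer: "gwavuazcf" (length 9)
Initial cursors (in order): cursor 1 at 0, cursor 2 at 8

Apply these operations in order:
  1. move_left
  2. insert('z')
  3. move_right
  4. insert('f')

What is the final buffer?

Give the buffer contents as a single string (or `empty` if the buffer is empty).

After op 1 (move_left): buffer="gwavuazcf" (len 9), cursors c1@0 c2@7, authorship .........
After op 2 (insert('z')): buffer="zgwavuazzcf" (len 11), cursors c1@1 c2@9, authorship 1.......2..
After op 3 (move_right): buffer="zgwavuazzcf" (len 11), cursors c1@2 c2@10, authorship 1.......2..
After op 4 (insert('f')): buffer="zgfwavuazzcff" (len 13), cursors c1@3 c2@12, authorship 1.1......2.2.

Answer: zgfwavuazzcff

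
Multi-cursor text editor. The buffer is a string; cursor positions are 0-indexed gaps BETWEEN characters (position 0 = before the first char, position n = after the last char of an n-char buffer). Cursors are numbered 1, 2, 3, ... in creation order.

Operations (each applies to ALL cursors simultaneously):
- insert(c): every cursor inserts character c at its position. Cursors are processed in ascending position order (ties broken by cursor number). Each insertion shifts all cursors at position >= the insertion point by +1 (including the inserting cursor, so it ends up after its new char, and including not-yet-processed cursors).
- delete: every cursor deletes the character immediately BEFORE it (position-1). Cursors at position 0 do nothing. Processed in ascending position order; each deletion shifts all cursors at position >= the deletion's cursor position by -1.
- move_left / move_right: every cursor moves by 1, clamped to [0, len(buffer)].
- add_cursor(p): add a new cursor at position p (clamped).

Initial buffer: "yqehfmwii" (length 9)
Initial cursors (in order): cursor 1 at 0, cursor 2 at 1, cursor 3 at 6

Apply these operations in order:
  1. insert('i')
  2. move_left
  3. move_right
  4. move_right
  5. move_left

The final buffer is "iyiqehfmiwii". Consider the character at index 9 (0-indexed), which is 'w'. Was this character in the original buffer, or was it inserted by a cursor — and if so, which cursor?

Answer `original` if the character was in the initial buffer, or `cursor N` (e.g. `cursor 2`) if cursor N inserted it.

Answer: original

Derivation:
After op 1 (insert('i')): buffer="iyiqehfmiwii" (len 12), cursors c1@1 c2@3 c3@9, authorship 1.2.....3...
After op 2 (move_left): buffer="iyiqehfmiwii" (len 12), cursors c1@0 c2@2 c3@8, authorship 1.2.....3...
After op 3 (move_right): buffer="iyiqehfmiwii" (len 12), cursors c1@1 c2@3 c3@9, authorship 1.2.....3...
After op 4 (move_right): buffer="iyiqehfmiwii" (len 12), cursors c1@2 c2@4 c3@10, authorship 1.2.....3...
After op 5 (move_left): buffer="iyiqehfmiwii" (len 12), cursors c1@1 c2@3 c3@9, authorship 1.2.....3...
Authorship (.=original, N=cursor N): 1 . 2 . . . . . 3 . . .
Index 9: author = original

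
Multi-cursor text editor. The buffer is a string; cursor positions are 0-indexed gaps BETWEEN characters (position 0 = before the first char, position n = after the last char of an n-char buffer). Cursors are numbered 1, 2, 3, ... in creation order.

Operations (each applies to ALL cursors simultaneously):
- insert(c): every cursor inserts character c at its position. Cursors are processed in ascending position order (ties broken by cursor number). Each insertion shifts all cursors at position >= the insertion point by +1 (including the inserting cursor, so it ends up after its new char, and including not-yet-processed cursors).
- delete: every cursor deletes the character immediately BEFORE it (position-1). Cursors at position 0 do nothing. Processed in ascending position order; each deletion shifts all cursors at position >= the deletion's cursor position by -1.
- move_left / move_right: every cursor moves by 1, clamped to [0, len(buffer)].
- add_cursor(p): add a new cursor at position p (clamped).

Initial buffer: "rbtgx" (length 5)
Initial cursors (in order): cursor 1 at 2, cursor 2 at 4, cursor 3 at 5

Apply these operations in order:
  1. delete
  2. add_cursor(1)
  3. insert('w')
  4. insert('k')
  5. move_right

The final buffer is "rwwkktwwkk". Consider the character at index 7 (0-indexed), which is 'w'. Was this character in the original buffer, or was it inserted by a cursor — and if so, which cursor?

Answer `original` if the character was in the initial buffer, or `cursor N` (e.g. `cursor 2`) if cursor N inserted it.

After op 1 (delete): buffer="rt" (len 2), cursors c1@1 c2@2 c3@2, authorship ..
After op 2 (add_cursor(1)): buffer="rt" (len 2), cursors c1@1 c4@1 c2@2 c3@2, authorship ..
After op 3 (insert('w')): buffer="rwwtww" (len 6), cursors c1@3 c4@3 c2@6 c3@6, authorship .14.23
After op 4 (insert('k')): buffer="rwwkktwwkk" (len 10), cursors c1@5 c4@5 c2@10 c3@10, authorship .1414.2323
After op 5 (move_right): buffer="rwwkktwwkk" (len 10), cursors c1@6 c4@6 c2@10 c3@10, authorship .1414.2323
Authorship (.=original, N=cursor N): . 1 4 1 4 . 2 3 2 3
Index 7: author = 3

Answer: cursor 3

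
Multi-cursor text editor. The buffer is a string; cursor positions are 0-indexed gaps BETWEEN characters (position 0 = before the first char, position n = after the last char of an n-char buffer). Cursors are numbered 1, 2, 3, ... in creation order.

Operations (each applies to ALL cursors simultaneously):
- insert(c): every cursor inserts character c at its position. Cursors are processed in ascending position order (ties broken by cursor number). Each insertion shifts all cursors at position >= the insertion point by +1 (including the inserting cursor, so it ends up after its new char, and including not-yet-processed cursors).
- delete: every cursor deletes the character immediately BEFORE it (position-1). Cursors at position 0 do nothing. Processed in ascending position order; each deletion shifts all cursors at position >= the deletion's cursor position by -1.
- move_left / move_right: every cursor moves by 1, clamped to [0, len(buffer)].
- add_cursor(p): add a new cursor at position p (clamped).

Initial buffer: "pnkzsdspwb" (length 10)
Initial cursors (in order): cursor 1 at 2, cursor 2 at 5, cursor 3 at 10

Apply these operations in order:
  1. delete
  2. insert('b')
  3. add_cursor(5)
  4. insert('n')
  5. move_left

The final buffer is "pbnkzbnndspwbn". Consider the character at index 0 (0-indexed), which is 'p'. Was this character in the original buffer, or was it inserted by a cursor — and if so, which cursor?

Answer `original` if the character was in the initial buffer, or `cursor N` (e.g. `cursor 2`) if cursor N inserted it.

After op 1 (delete): buffer="pkzdspw" (len 7), cursors c1@1 c2@3 c3@7, authorship .......
After op 2 (insert('b')): buffer="pbkzbdspwb" (len 10), cursors c1@2 c2@5 c3@10, authorship .1..2....3
After op 3 (add_cursor(5)): buffer="pbkzbdspwb" (len 10), cursors c1@2 c2@5 c4@5 c3@10, authorship .1..2....3
After op 4 (insert('n')): buffer="pbnkzbnndspwbn" (len 14), cursors c1@3 c2@8 c4@8 c3@14, authorship .11..224....33
After op 5 (move_left): buffer="pbnkzbnndspwbn" (len 14), cursors c1@2 c2@7 c4@7 c3@13, authorship .11..224....33
Authorship (.=original, N=cursor N): . 1 1 . . 2 2 4 . . . . 3 3
Index 0: author = original

Answer: original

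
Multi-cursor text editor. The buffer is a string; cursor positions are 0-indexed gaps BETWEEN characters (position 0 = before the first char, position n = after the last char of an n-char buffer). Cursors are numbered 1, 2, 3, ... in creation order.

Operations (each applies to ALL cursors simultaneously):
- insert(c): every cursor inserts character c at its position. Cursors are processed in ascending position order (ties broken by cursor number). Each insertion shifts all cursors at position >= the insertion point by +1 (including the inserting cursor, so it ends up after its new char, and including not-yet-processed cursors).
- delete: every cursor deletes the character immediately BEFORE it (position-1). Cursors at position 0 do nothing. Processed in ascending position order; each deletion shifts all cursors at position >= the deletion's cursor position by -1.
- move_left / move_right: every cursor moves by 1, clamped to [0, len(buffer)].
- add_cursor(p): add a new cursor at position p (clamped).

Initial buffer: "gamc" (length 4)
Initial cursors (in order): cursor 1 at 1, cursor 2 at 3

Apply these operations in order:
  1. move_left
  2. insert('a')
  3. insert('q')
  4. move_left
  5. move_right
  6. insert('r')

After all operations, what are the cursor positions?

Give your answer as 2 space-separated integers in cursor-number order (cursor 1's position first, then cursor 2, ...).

After op 1 (move_left): buffer="gamc" (len 4), cursors c1@0 c2@2, authorship ....
After op 2 (insert('a')): buffer="agaamc" (len 6), cursors c1@1 c2@4, authorship 1..2..
After op 3 (insert('q')): buffer="aqgaaqmc" (len 8), cursors c1@2 c2@6, authorship 11..22..
After op 4 (move_left): buffer="aqgaaqmc" (len 8), cursors c1@1 c2@5, authorship 11..22..
After op 5 (move_right): buffer="aqgaaqmc" (len 8), cursors c1@2 c2@6, authorship 11..22..
After op 6 (insert('r')): buffer="aqrgaaqrmc" (len 10), cursors c1@3 c2@8, authorship 111..222..

Answer: 3 8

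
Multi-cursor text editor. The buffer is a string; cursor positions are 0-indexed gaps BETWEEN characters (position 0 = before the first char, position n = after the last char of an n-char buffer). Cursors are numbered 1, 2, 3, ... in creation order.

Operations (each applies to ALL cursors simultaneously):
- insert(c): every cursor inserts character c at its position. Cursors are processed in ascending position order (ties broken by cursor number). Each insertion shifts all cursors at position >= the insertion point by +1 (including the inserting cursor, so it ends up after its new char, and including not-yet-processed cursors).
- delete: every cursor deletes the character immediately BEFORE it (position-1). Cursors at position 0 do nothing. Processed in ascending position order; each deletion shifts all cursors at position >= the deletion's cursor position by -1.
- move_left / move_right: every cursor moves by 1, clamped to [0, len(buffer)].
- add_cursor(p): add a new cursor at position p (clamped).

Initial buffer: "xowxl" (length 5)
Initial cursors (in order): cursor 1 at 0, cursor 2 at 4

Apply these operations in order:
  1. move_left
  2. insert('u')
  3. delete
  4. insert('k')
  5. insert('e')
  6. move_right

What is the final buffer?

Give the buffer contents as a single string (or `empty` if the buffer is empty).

After op 1 (move_left): buffer="xowxl" (len 5), cursors c1@0 c2@3, authorship .....
After op 2 (insert('u')): buffer="uxowuxl" (len 7), cursors c1@1 c2@5, authorship 1...2..
After op 3 (delete): buffer="xowxl" (len 5), cursors c1@0 c2@3, authorship .....
After op 4 (insert('k')): buffer="kxowkxl" (len 7), cursors c1@1 c2@5, authorship 1...2..
After op 5 (insert('e')): buffer="kexowkexl" (len 9), cursors c1@2 c2@7, authorship 11...22..
After op 6 (move_right): buffer="kexowkexl" (len 9), cursors c1@3 c2@8, authorship 11...22..

Answer: kexowkexl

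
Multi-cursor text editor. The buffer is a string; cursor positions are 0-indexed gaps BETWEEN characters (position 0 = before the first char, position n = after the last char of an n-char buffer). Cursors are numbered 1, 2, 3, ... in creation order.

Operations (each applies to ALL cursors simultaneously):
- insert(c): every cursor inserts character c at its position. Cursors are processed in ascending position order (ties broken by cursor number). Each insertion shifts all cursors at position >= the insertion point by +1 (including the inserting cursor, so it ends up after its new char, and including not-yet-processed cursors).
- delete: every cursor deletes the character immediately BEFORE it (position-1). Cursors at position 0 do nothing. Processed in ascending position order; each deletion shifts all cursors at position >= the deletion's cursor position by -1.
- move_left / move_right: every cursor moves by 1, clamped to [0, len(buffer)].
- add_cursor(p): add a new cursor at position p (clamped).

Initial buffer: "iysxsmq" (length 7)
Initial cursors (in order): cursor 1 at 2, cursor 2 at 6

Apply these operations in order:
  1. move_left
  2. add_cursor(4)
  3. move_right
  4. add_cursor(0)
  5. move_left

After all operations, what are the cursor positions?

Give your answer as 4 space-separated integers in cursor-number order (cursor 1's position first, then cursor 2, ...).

Answer: 1 5 4 0

Derivation:
After op 1 (move_left): buffer="iysxsmq" (len 7), cursors c1@1 c2@5, authorship .......
After op 2 (add_cursor(4)): buffer="iysxsmq" (len 7), cursors c1@1 c3@4 c2@5, authorship .......
After op 3 (move_right): buffer="iysxsmq" (len 7), cursors c1@2 c3@5 c2@6, authorship .......
After op 4 (add_cursor(0)): buffer="iysxsmq" (len 7), cursors c4@0 c1@2 c3@5 c2@6, authorship .......
After op 5 (move_left): buffer="iysxsmq" (len 7), cursors c4@0 c1@1 c3@4 c2@5, authorship .......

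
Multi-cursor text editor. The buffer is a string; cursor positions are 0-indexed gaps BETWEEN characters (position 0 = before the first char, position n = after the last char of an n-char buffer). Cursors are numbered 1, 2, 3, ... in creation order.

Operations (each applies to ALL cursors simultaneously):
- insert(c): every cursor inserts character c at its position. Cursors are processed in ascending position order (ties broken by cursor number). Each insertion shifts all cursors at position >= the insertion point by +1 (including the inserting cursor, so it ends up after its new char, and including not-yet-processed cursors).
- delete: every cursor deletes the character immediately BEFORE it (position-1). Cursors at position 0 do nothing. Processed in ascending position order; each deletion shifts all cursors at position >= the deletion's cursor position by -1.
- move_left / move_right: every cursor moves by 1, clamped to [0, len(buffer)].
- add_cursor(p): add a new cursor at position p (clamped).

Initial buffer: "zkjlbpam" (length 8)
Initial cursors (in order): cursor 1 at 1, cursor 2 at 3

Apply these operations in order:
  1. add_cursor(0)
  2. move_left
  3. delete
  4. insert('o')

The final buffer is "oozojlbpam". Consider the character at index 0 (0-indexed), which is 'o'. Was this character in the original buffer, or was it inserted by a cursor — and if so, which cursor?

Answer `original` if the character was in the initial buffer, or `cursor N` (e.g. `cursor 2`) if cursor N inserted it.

Answer: cursor 1

Derivation:
After op 1 (add_cursor(0)): buffer="zkjlbpam" (len 8), cursors c3@0 c1@1 c2@3, authorship ........
After op 2 (move_left): buffer="zkjlbpam" (len 8), cursors c1@0 c3@0 c2@2, authorship ........
After op 3 (delete): buffer="zjlbpam" (len 7), cursors c1@0 c3@0 c2@1, authorship .......
After op 4 (insert('o')): buffer="oozojlbpam" (len 10), cursors c1@2 c3@2 c2@4, authorship 13.2......
Authorship (.=original, N=cursor N): 1 3 . 2 . . . . . .
Index 0: author = 1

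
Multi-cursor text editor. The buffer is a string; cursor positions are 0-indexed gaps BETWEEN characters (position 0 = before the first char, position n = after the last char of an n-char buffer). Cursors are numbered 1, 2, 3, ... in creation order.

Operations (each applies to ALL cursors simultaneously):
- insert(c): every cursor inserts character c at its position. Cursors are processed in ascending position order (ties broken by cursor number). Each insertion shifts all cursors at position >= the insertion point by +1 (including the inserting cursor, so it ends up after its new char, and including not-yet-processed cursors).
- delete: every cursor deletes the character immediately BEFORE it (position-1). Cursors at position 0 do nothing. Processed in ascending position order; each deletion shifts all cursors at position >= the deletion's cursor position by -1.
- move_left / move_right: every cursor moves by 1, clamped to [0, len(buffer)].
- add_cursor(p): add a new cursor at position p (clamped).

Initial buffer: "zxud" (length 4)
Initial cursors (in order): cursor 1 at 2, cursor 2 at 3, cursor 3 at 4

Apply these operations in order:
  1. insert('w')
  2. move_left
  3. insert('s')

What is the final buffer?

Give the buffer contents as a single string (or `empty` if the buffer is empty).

Answer: zxswuswdsw

Derivation:
After op 1 (insert('w')): buffer="zxwuwdw" (len 7), cursors c1@3 c2@5 c3@7, authorship ..1.2.3
After op 2 (move_left): buffer="zxwuwdw" (len 7), cursors c1@2 c2@4 c3@6, authorship ..1.2.3
After op 3 (insert('s')): buffer="zxswuswdsw" (len 10), cursors c1@3 c2@6 c3@9, authorship ..11.22.33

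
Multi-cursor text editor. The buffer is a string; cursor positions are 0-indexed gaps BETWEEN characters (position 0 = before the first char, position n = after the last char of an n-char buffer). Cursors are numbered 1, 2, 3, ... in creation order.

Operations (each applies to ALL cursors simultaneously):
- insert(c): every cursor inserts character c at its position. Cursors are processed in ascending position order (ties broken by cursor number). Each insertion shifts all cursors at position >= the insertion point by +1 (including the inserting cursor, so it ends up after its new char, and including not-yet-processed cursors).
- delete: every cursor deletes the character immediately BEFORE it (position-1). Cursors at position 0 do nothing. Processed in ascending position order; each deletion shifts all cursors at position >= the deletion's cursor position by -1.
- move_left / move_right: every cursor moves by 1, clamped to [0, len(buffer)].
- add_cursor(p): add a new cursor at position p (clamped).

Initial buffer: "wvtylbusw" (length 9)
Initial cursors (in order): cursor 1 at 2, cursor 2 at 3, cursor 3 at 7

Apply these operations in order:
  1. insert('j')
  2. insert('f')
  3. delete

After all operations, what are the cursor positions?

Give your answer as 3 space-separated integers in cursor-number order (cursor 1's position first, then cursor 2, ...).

Answer: 3 5 10

Derivation:
After op 1 (insert('j')): buffer="wvjtjylbujsw" (len 12), cursors c1@3 c2@5 c3@10, authorship ..1.2....3..
After op 2 (insert('f')): buffer="wvjftjfylbujfsw" (len 15), cursors c1@4 c2@7 c3@13, authorship ..11.22....33..
After op 3 (delete): buffer="wvjtjylbujsw" (len 12), cursors c1@3 c2@5 c3@10, authorship ..1.2....3..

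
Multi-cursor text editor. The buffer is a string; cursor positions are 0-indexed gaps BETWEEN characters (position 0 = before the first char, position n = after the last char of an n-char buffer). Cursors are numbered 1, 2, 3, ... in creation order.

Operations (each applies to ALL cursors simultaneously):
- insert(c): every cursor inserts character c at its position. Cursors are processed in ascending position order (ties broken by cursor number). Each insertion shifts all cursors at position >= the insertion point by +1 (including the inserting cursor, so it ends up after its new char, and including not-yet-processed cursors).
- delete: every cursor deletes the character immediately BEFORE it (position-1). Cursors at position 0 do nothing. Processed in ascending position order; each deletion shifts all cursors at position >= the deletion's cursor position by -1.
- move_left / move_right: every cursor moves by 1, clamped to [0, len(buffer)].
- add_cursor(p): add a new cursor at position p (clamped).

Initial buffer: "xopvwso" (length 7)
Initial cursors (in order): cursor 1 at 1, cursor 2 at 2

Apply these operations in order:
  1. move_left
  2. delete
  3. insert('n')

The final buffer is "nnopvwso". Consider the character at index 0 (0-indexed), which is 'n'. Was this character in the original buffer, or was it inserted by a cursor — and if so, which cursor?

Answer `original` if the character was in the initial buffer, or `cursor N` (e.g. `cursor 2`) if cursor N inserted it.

Answer: cursor 1

Derivation:
After op 1 (move_left): buffer="xopvwso" (len 7), cursors c1@0 c2@1, authorship .......
After op 2 (delete): buffer="opvwso" (len 6), cursors c1@0 c2@0, authorship ......
After op 3 (insert('n')): buffer="nnopvwso" (len 8), cursors c1@2 c2@2, authorship 12......
Authorship (.=original, N=cursor N): 1 2 . . . . . .
Index 0: author = 1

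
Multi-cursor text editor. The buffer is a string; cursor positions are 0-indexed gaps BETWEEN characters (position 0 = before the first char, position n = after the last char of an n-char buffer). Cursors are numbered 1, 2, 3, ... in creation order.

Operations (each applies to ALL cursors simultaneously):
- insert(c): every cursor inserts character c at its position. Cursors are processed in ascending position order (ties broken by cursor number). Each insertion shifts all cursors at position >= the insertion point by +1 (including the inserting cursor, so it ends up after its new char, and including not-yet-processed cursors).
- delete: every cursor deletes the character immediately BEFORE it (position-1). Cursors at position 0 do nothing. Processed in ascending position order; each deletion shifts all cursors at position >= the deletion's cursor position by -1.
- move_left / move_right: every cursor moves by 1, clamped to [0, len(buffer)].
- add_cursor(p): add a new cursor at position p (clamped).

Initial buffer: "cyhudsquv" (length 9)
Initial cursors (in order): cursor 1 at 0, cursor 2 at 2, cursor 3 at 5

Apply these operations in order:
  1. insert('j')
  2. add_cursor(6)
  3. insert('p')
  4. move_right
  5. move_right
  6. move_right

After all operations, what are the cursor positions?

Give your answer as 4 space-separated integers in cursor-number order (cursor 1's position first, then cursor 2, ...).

After op 1 (insert('j')): buffer="jcyjhudjsquv" (len 12), cursors c1@1 c2@4 c3@8, authorship 1..2...3....
After op 2 (add_cursor(6)): buffer="jcyjhudjsquv" (len 12), cursors c1@1 c2@4 c4@6 c3@8, authorship 1..2...3....
After op 3 (insert('p')): buffer="jpcyjphupdjpsquv" (len 16), cursors c1@2 c2@6 c4@9 c3@12, authorship 11..22..4.33....
After op 4 (move_right): buffer="jpcyjphupdjpsquv" (len 16), cursors c1@3 c2@7 c4@10 c3@13, authorship 11..22..4.33....
After op 5 (move_right): buffer="jpcyjphupdjpsquv" (len 16), cursors c1@4 c2@8 c4@11 c3@14, authorship 11..22..4.33....
After op 6 (move_right): buffer="jpcyjphupdjpsquv" (len 16), cursors c1@5 c2@9 c4@12 c3@15, authorship 11..22..4.33....

Answer: 5 9 15 12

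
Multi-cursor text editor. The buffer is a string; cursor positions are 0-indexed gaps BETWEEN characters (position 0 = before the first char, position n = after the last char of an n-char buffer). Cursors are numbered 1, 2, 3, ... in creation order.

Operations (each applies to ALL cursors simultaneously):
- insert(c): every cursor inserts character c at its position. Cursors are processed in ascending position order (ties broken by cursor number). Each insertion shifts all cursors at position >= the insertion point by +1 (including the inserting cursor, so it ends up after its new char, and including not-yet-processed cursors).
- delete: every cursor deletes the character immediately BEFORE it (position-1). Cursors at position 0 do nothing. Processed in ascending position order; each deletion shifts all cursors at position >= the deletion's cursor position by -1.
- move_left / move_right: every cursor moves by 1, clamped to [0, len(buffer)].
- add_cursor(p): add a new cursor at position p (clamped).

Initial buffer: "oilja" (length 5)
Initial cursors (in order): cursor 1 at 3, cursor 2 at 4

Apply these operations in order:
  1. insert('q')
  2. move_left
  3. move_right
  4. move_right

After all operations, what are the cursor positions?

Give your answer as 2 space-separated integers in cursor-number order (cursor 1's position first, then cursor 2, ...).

Answer: 5 7

Derivation:
After op 1 (insert('q')): buffer="oilqjqa" (len 7), cursors c1@4 c2@6, authorship ...1.2.
After op 2 (move_left): buffer="oilqjqa" (len 7), cursors c1@3 c2@5, authorship ...1.2.
After op 3 (move_right): buffer="oilqjqa" (len 7), cursors c1@4 c2@6, authorship ...1.2.
After op 4 (move_right): buffer="oilqjqa" (len 7), cursors c1@5 c2@7, authorship ...1.2.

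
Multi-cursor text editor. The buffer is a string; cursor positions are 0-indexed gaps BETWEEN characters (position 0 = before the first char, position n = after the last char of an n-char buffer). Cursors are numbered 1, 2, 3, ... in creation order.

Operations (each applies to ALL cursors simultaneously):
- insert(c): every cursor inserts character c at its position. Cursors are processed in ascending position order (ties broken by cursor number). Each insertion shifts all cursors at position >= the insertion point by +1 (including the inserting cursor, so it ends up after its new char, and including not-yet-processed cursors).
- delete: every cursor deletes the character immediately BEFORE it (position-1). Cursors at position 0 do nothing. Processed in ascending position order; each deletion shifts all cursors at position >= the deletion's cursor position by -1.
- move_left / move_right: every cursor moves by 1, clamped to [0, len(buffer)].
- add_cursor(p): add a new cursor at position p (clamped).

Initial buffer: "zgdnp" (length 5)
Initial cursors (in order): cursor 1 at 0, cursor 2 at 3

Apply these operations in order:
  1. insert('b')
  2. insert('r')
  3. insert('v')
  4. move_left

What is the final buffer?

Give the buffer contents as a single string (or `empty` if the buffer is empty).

After op 1 (insert('b')): buffer="bzgdbnp" (len 7), cursors c1@1 c2@5, authorship 1...2..
After op 2 (insert('r')): buffer="brzgdbrnp" (len 9), cursors c1@2 c2@7, authorship 11...22..
After op 3 (insert('v')): buffer="brvzgdbrvnp" (len 11), cursors c1@3 c2@9, authorship 111...222..
After op 4 (move_left): buffer="brvzgdbrvnp" (len 11), cursors c1@2 c2@8, authorship 111...222..

Answer: brvzgdbrvnp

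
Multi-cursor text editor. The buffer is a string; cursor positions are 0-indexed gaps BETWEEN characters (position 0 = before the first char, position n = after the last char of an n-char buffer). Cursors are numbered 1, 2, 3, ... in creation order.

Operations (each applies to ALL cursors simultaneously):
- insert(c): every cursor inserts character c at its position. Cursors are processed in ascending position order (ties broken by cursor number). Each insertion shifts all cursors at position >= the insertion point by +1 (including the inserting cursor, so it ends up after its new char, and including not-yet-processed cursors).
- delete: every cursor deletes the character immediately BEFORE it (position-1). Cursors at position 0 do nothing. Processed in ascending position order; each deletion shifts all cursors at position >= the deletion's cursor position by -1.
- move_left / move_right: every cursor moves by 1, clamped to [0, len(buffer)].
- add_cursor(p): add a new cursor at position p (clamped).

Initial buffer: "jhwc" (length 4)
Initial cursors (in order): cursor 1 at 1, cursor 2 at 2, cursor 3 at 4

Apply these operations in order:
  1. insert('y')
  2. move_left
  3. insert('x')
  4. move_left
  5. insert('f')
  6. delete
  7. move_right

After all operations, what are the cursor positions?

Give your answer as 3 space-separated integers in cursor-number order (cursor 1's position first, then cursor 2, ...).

Answer: 2 5 9

Derivation:
After op 1 (insert('y')): buffer="jyhywcy" (len 7), cursors c1@2 c2@4 c3@7, authorship .1.2..3
After op 2 (move_left): buffer="jyhywcy" (len 7), cursors c1@1 c2@3 c3@6, authorship .1.2..3
After op 3 (insert('x')): buffer="jxyhxywcxy" (len 10), cursors c1@2 c2@5 c3@9, authorship .11.22..33
After op 4 (move_left): buffer="jxyhxywcxy" (len 10), cursors c1@1 c2@4 c3@8, authorship .11.22..33
After op 5 (insert('f')): buffer="jfxyhfxywcfxy" (len 13), cursors c1@2 c2@6 c3@11, authorship .111.222..333
After op 6 (delete): buffer="jxyhxywcxy" (len 10), cursors c1@1 c2@4 c3@8, authorship .11.22..33
After op 7 (move_right): buffer="jxyhxywcxy" (len 10), cursors c1@2 c2@5 c3@9, authorship .11.22..33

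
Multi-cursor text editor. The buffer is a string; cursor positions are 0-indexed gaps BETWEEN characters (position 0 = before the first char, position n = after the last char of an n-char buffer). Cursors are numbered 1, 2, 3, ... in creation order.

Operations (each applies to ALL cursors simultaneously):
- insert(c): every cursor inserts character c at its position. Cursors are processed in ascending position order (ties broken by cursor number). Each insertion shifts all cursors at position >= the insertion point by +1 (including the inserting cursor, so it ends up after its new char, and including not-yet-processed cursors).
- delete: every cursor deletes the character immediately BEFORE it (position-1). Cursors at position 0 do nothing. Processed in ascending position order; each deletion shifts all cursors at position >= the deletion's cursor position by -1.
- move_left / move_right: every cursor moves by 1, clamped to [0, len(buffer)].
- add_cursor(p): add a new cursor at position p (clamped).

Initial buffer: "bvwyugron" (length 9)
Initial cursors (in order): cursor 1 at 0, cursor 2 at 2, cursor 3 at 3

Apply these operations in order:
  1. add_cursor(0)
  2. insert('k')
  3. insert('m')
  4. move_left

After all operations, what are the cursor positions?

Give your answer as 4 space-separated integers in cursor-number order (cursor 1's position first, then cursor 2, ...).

Answer: 3 7 10 3

Derivation:
After op 1 (add_cursor(0)): buffer="bvwyugron" (len 9), cursors c1@0 c4@0 c2@2 c3@3, authorship .........
After op 2 (insert('k')): buffer="kkbvkwkyugron" (len 13), cursors c1@2 c4@2 c2@5 c3@7, authorship 14..2.3......
After op 3 (insert('m')): buffer="kkmmbvkmwkmyugron" (len 17), cursors c1@4 c4@4 c2@8 c3@11, authorship 1414..22.33......
After op 4 (move_left): buffer="kkmmbvkmwkmyugron" (len 17), cursors c1@3 c4@3 c2@7 c3@10, authorship 1414..22.33......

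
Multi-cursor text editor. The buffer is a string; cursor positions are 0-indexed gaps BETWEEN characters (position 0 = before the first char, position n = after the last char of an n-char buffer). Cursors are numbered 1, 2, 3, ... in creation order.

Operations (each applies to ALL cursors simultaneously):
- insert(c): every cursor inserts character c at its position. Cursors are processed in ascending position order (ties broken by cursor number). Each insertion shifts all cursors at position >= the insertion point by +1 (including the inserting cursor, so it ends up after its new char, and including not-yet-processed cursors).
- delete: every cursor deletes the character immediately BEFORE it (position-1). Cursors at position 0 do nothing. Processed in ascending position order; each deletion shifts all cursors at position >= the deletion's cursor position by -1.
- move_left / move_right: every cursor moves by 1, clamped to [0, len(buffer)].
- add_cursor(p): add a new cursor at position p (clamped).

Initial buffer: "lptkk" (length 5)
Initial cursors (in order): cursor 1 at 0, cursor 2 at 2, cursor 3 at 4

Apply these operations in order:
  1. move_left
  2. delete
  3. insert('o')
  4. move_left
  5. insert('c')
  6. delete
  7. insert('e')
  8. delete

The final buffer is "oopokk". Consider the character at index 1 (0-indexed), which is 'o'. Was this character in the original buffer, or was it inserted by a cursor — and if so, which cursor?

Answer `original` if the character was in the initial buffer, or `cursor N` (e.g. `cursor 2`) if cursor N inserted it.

After op 1 (move_left): buffer="lptkk" (len 5), cursors c1@0 c2@1 c3@3, authorship .....
After op 2 (delete): buffer="pkk" (len 3), cursors c1@0 c2@0 c3@1, authorship ...
After op 3 (insert('o')): buffer="oopokk" (len 6), cursors c1@2 c2@2 c3@4, authorship 12.3..
After op 4 (move_left): buffer="oopokk" (len 6), cursors c1@1 c2@1 c3@3, authorship 12.3..
After op 5 (insert('c')): buffer="occopcokk" (len 9), cursors c1@3 c2@3 c3@6, authorship 1122.33..
After op 6 (delete): buffer="oopokk" (len 6), cursors c1@1 c2@1 c3@3, authorship 12.3..
After op 7 (insert('e')): buffer="oeeopeokk" (len 9), cursors c1@3 c2@3 c3@6, authorship 1122.33..
After op 8 (delete): buffer="oopokk" (len 6), cursors c1@1 c2@1 c3@3, authorship 12.3..
Authorship (.=original, N=cursor N): 1 2 . 3 . .
Index 1: author = 2

Answer: cursor 2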